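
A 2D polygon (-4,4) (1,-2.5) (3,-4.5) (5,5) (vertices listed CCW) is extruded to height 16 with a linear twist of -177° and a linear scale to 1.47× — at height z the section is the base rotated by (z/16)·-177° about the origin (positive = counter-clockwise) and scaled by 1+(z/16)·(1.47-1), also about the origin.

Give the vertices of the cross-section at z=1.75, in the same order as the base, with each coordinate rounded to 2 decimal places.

t = z/height = 1.75/16 = 0.109375
s = 1 + (scale-1)·z/height = 1 + (1.47-1)·1.75/16 = 1.051406
θ = twist·z/height = -177°·1.75/16 = -19.3594° = -0.337885 rad
cos θ = 0.943458, sin θ = -0.331492 (intermediates below are computed at full precision and shown rounded to 5 d.p.)
v1: (-4,4) → rotate → (-2.44786,5.09980) → ×s → (-2.57370,5.36196) → (-2.57,5.36)
v2: (1,-2.5) → rotate → (0.11473,-2.69014) → ×s → (0.12062,-2.82843) → (0.12,-2.83)
v3: (3,-4.5) → rotate → (1.33866,-5.24004) → ×s → (1.40747,-5.50941) → (1.41,-5.51)
v4: (5,5) → rotate → (6.37475,3.05983) → ×s → (6.70245,3.21712) → (6.70,3.22)

Cross-section at z=1.75: (-2.57,5.36) (0.12,-2.83) (1.41,-5.51) (6.70,3.22)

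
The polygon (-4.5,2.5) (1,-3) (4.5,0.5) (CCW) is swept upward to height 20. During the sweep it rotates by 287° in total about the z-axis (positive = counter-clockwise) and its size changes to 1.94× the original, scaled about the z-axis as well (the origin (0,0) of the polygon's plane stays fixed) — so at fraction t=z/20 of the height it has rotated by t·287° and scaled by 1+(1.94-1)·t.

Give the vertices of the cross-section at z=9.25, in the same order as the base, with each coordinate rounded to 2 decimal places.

t = z/height = 9.25/20 = 0.4625
s = 1 + (scale-1)·z/height = 1 + (1.94-1)·9.25/20 = 1.434750
θ = twist·z/height = 287°·9.25/20 = 132.7375° = 2.316706 rad
cos θ = -0.678641, sin θ = 0.734471 (intermediates below are computed at full precision and shown rounded to 5 d.p.)
v1: (-4.5,2.5) → rotate → (1.21771,-5.00172) → ×s → (1.74710,-7.17622) → (1.75,-7.18)
v2: (1,-3) → rotate → (1.52477,2.77039) → ×s → (2.18767,3.97482) → (2.19,3.97)
v3: (4.5,0.5) → rotate → (-3.42112,2.96580) → ×s → (-4.90845,4.25518) → (-4.91,4.26)

Cross-section at z=9.25: (1.75,-7.18) (2.19,3.97) (-4.91,4.26)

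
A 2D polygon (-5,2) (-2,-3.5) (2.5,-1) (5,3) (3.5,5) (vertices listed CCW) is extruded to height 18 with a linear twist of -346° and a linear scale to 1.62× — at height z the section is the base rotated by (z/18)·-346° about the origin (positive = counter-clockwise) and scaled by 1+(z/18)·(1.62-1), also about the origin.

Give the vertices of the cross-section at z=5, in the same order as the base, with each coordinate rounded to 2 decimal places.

t = z/height = 5/18 = 0.277778
s = 1 + (scale-1)·z/height = 1 + (1.62-1)·5/18 = 1.172222
θ = twist·z/height = -346°·5/18 = -96.1111° = -1.677455 rad
cos θ = -0.106457, sin θ = -0.994317 (intermediates below are computed at full precision and shown rounded to 5 d.p.)
v1: (-5,2) → rotate → (2.52092,4.75867) → ×s → (2.95508,5.57822) → (2.96,5.58)
v2: (-2,-3.5) → rotate → (-3.26720,2.36123) → ×s → (-3.82988,2.76789) → (-3.83,2.77)
v3: (2.5,-1) → rotate → (-1.26046,-2.37934) → ×s → (-1.47754,-2.78911) → (-1.48,-2.79)
v4: (5,3) → rotate → (2.45067,-5.29096) → ×s → (2.87273,-6.20218) → (2.87,-6.20)
v5: (3.5,5) → rotate → (4.59899,-4.01240) → ×s → (5.39104,-4.70342) → (5.39,-4.70)

Cross-section at z=5: (2.96,5.58) (-3.83,2.77) (-1.48,-2.79) (2.87,-6.20) (5.39,-4.70)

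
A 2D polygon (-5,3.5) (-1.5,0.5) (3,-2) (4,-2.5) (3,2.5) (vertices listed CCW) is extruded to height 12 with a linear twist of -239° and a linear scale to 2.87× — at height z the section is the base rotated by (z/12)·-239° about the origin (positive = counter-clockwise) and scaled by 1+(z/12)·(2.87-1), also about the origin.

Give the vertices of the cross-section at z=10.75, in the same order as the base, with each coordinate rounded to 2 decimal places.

Cross-section at z=10.75: (5.83,-15.25) (2.57,-3.36) (-3.65,8.93) (-5.11,11.54) (-10.40,-1.04)

t = z/height = 10.75/12 = 0.895833
s = 1 + (scale-1)·z/height = 1 + (2.87-1)·10.75/12 = 2.675208
θ = twist·z/height = -239°·10.75/12 = -214.1042° = -3.736823 rad
cos θ = -0.828020, sin θ = 0.560699 (intermediates below are computed at full precision and shown rounded to 5 d.p.)
v1: (-5,3.5) → rotate → (2.17765,-5.70156) → ×s → (5.82567,-15.25287) → (5.83,-15.25)
v2: (-1.5,0.5) → rotate → (0.96168,-1.25506) → ×s → (2.57269,-3.35754) → (2.57,-3.36)
v3: (3,-2) → rotate → (-1.36266,3.33814) → ×s → (-3.64540,8.93021) → (-3.65,8.93)
v4: (4,-2.5) → rotate → (-1.91033,4.31285) → ×s → (-5.11053,11.53776) → (-5.11,11.54)
v5: (3,2.5) → rotate → (-3.88581,-0.38795) → ×s → (-10.39534,-1.03785) → (-10.40,-1.04)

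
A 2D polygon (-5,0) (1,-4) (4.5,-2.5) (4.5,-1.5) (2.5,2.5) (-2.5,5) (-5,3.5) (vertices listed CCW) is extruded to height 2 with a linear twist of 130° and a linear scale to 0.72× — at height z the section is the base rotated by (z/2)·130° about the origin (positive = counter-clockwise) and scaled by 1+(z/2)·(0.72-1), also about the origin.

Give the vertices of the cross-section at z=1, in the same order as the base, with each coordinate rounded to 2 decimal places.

t = z/height = 1/2 = 0.5
s = 1 + (scale-1)·z/height = 1 + (0.72-1)·1/2 = 0.860000
θ = twist·z/height = 130°·1/2 = 65.0000° = 1.134464 rad
cos θ = 0.422618, sin θ = 0.906308 (intermediates below are computed at full precision and shown rounded to 5 d.p.)
v1: (-5,0) → rotate → (-2.11309,-4.53154) → ×s → (-1.81726,-3.89712) → (-1.82,-3.90)
v2: (1,-4) → rotate → (4.04785,-0.78417) → ×s → (3.48115,-0.67438) → (3.48,-0.67)
v3: (4.5,-2.5) → rotate → (4.16755,3.02184) → ×s → (3.58409,2.59878) → (3.58,2.60)
v4: (4.5,-1.5) → rotate → (3.26124,3.44446) → ×s → (2.80467,2.96223) → (2.80,2.96)
v5: (2.5,2.5) → rotate → (-1.20922,3.32232) → ×s → (-1.03993,2.85719) → (-1.04,2.86)
v6: (-2.5,5) → rotate → (-5.58808,-0.15268) → ×s → (-4.80575,-0.13130) → (-4.81,-0.13)
v7: (-5,3.5) → rotate → (-5.28517,-3.05238) → ×s → (-4.54524,-2.62504) → (-4.55,-2.63)

Cross-section at z=1: (-1.82,-3.90) (3.48,-0.67) (3.58,2.60) (2.80,2.96) (-1.04,2.86) (-4.81,-0.13) (-4.55,-2.63)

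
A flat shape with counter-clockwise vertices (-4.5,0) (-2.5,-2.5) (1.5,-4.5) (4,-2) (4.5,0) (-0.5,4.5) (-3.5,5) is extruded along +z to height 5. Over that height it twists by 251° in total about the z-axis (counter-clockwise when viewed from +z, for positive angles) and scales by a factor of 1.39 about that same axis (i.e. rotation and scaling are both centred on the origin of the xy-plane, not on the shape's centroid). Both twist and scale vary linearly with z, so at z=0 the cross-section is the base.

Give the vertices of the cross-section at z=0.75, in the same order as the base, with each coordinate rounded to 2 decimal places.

t = z/height = 0.75/5 = 0.15
s = 1 + (scale-1)·z/height = 1 + (1.39-1)·0.75/5 = 1.058500
θ = twist·z/height = 251°·0.75/5 = 37.6500° = 0.657116 rad
cos θ = 0.791757, sin θ = 0.610836 (intermediates below are computed at full precision and shown rounded to 5 d.p.)
v1: (-4.5,0) → rotate → (-3.56291,-2.74876) → ×s → (-3.77134,-2.90957) → (-3.77,-2.91)
v2: (-2.5,-2.5) → rotate → (-0.45230,-3.50648) → ×s → (-0.47876,-3.71161) → (-0.48,-3.71)
v3: (1.5,-4.5) → rotate → (3.93640,-2.64665) → ×s → (4.16668,-2.80148) → (4.17,-2.80)
v4: (4,-2) → rotate → (4.38870,0.85983) → ×s → (4.64544,0.91013) → (4.65,0.91)
v5: (4.5,0) → rotate → (3.56291,2.74876) → ×s → (3.77134,2.90957) → (3.77,2.91)
v6: (-0.5,4.5) → rotate → (-3.14464,3.25749) → ×s → (-3.32860,3.44805) → (-3.33,3.45)
v7: (-3.5,5) → rotate → (-5.82533,1.82086) → ×s → (-6.16611,1.92738) → (-6.17,1.93)

Cross-section at z=0.75: (-3.77,-2.91) (-0.48,-3.71) (4.17,-2.80) (4.65,0.91) (3.77,2.91) (-3.33,3.45) (-6.17,1.93)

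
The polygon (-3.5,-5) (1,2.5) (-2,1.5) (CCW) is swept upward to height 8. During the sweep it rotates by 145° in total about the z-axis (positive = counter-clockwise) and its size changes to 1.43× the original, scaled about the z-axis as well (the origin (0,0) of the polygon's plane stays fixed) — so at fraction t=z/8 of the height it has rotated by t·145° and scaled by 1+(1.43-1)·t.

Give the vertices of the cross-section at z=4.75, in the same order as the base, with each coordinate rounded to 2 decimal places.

Cross-section at z=4.75: (5.96,-4.81) (-3.05,1.47) (-2.05,-2.38)

t = z/height = 4.75/8 = 0.59375
s = 1 + (scale-1)·z/height = 1 + (1.43-1)·4.75/8 = 1.255313
θ = twist·z/height = 145°·4.75/8 = 86.0938° = 1.502619 rad
cos θ = 0.068124, sin θ = 0.997677 (intermediates below are computed at full precision and shown rounded to 5 d.p.)
v1: (-3.5,-5) → rotate → (4.74995,-3.83249) → ×s → (5.96267,-4.81097) → (5.96,-4.81)
v2: (1,2.5) → rotate → (-2.42607,1.16799) → ×s → (-3.04547,1.46619) → (-3.05,1.47)
v3: (-2,1.5) → rotate → (-1.63276,-1.89317) → ×s → (-2.04963,-2.37652) → (-2.05,-2.38)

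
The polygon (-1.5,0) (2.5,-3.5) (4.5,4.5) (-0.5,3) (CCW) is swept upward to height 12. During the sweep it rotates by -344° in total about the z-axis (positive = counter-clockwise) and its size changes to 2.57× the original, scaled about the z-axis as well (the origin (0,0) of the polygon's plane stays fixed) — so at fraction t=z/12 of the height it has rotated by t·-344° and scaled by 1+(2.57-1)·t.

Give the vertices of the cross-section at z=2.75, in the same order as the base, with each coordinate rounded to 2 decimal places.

t = z/height = 2.75/12 = 0.229167
s = 1 + (scale-1)·z/height = 1 + (2.57-1)·2.75/12 = 1.359792
θ = twist·z/height = -344°·2.75/12 = -78.8333° = -1.375901 rad
cos θ = 0.193664, sin θ = -0.981068 (intermediates below are computed at full precision and shown rounded to 5 d.p.)
v1: (-1.5,0) → rotate → (-0.29050,1.47160) → ×s → (-0.39501,2.00107) → (-0.40,2.00)
v2: (2.5,-3.5) → rotate → (-2.94958,-3.13049) → ×s → (-4.01081,-4.25682) → (-4.01,-4.26)
v3: (4.5,4.5) → rotate → (5.28629,-3.54332) → ×s → (7.18826,-4.81818) → (7.19,-4.82)
v4: (-0.5,3) → rotate → (2.84637,1.07152) → ×s → (3.87047,1.45705) → (3.87,1.46)

Cross-section at z=2.75: (-0.40,2.00) (-4.01,-4.26) (7.19,-4.82) (3.87,1.46)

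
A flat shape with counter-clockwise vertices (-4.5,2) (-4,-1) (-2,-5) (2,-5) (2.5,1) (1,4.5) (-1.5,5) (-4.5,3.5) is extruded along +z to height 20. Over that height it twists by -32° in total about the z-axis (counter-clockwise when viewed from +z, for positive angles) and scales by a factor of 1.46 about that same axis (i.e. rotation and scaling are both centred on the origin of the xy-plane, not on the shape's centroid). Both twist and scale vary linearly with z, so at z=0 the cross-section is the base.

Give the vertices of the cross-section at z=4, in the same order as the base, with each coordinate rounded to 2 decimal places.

Cross-section at z=4: (-4.64,2.72) (-4.46,-0.60) (-2.78,-5.18) (1.56,-5.67) (2.83,0.78) (1.63,4.76) (-1.02,5.61) (-4.46,4.35)

t = z/height = 4/20 = 0.2
s = 1 + (scale-1)·z/height = 1 + (1.46-1)·4/20 = 1.092000
θ = twist·z/height = -32°·4/20 = -6.4000° = -0.111701 rad
cos θ = 0.993768, sin θ = -0.111469 (intermediates below are computed at full precision and shown rounded to 5 d.p.)
v1: (-4.5,2) → rotate → (-4.24902,2.48915) → ×s → (-4.63993,2.71815) → (-4.64,2.72)
v2: (-4,-1) → rotate → (-4.08654,-0.54789) → ×s → (-4.46250,-0.59830) → (-4.46,-0.60)
v3: (-2,-5) → rotate → (-2.54488,-4.74590) → ×s → (-2.77901,-5.18252) → (-2.78,-5.18)
v4: (2,-5) → rotate → (1.43019,-5.19178) → ×s → (1.56177,-5.66942) → (1.56,-5.67)
v5: (2.5,1) → rotate → (2.59589,0.71510) → ×s → (2.83471,0.78088) → (2.83,0.78)
v6: (1,4.5) → rotate → (1.49538,4.36049) → ×s → (1.63295,4.76165) → (1.63,4.76)
v7: (-1.5,5) → rotate → (-0.93331,5.13604) → ×s → (-1.01917,5.60856) → (-1.02,5.61)
v8: (-4.5,3.5) → rotate → (-4.08181,3.97980) → ×s → (-4.45734,4.34594) → (-4.46,4.35)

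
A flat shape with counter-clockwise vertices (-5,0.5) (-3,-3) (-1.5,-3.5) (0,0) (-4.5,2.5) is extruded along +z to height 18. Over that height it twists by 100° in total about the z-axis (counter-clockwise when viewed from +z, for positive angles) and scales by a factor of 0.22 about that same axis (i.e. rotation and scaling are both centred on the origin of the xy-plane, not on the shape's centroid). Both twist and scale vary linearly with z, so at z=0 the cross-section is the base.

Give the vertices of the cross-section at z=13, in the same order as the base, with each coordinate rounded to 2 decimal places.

t = z/height = 13/18 = 0.722222
s = 1 + (scale-1)·z/height = 1 + (0.22-1)·13/18 = 0.436667
θ = twist·z/height = 100°·13/18 = 72.2222° = 1.260516 rad
cos θ = 0.305326, sin θ = 0.952248 (intermediates below are computed at full precision and shown rounded to 5 d.p.)
v1: (-5,0.5) → rotate → (-2.00275,-4.60858) → ×s → (-0.87454,-2.01241) → (-0.87,-2.01)
v2: (-3,-3) → rotate → (1.94077,-3.77272) → ×s → (0.84747,-1.64742) → (0.85,-1.65)
v3: (-1.5,-3.5) → rotate → (2.87488,-2.49701) → ×s → (1.25536,-1.09036) → (1.26,-1.09)
v4: (0,0) → rotate → (0.00000,0.00000) → ×s → (0.00000,0.00000) → (0.00,0.00)
v5: (-4.5,2.5) → rotate → (-3.75459,-3.52180) → ×s → (-1.63950,-1.53785) → (-1.64,-1.54)

Cross-section at z=13: (-0.87,-2.01) (0.85,-1.65) (1.26,-1.09) (0.00,0.00) (-1.64,-1.54)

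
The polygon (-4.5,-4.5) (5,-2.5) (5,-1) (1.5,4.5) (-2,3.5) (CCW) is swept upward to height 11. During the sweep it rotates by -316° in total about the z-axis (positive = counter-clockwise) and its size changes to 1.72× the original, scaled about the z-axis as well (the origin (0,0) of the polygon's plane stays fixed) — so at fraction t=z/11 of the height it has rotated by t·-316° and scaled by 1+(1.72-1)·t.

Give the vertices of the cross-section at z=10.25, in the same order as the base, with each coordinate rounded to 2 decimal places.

t = z/height = 10.25/11 = 0.931818
s = 1 + (scale-1)·z/height = 1 + (1.72-1)·10.25/11 = 1.670909
θ = twist·z/height = -316°·10.25/11 = -294.4545° = -5.139201 rad
cos θ = 0.413971, sin θ = 0.910290 (intermediates below are computed at full precision and shown rounded to 5 d.p.)
v1: (-4.5,-4.5) → rotate → (2.23343,-5.95918) → ×s → (3.73187,-9.95724) → (3.73,-9.96)
v2: (5,-2.5) → rotate → (4.34558,3.51652) → ×s → (7.26107,5.87579) → (7.26,5.88)
v3: (5,-1) → rotate → (2.98015,4.13748) → ×s → (4.97955,6.91335) → (4.98,6.91)
v4: (1.5,4.5) → rotate → (-3.47535,3.22831) → ×s → (-5.80699,5.39420) → (-5.81,5.39)
v5: (-2,3.5) → rotate → (-4.01396,-0.37168) → ×s → (-6.70696,-0.62104) → (-6.71,-0.62)

Cross-section at z=10.25: (3.73,-9.96) (7.26,5.88) (4.98,6.91) (-5.81,5.39) (-6.71,-0.62)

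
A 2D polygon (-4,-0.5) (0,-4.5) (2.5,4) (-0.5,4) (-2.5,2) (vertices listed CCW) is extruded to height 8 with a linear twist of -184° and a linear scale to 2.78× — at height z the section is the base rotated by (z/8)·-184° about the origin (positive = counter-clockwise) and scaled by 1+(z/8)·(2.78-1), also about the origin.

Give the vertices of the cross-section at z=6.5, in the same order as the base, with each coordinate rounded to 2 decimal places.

t = z/height = 6.5/8 = 0.8125
s = 1 + (scale-1)·z/height = 1 + (2.78-1)·6.5/8 = 2.446250
θ = twist·z/height = -184°·6.5/8 = -149.5000° = -2.609267 rad
cos θ = -0.861629, sin θ = -0.507538 (intermediates below are computed at full precision and shown rounded to 5 d.p.)
v1: (-4,-0.5) → rotate → (3.19275,2.46097) → ×s → (7.81026,6.02014) → (7.81,6.02)
v2: (0,-4.5) → rotate → (-2.28392,3.87733) → ×s → (-5.58705,9.48492) → (-5.59,9.48)
v3: (2.5,4) → rotate → (-0.12392,-4.71536) → ×s → (-0.30314,-11.53496) → (-0.30,-11.53)
v4: (-0.5,4) → rotate → (2.46097,-3.19275) → ×s → (6.02014,-7.81026) → (6.02,-7.81)
v5: (-2.5,2) → rotate → (3.16915,-0.45441) → ×s → (7.75253,-1.11161) → (7.75,-1.11)

Cross-section at z=6.5: (7.81,6.02) (-5.59,9.48) (-0.30,-11.53) (6.02,-7.81) (7.75,-1.11)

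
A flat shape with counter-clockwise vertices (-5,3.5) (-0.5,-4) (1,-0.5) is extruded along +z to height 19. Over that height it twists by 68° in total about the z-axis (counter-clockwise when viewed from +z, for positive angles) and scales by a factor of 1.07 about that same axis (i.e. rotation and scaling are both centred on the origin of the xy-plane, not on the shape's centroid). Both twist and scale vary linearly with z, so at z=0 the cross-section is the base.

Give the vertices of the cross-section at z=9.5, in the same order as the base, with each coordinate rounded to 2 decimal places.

t = z/height = 9.5/19 = 0.5
s = 1 + (scale-1)·z/height = 1 + (1.07-1)·9.5/19 = 1.035000
θ = twist·z/height = 68°·9.5/19 = 34.0000° = 0.593412 rad
cos θ = 0.829038, sin θ = 0.559193 (intermediates below are computed at full precision and shown rounded to 5 d.p.)
v1: (-5,3.5) → rotate → (-6.10236,0.10567) → ×s → (-6.31595,0.10937) → (-6.32,0.11)
v2: (-0.5,-4) → rotate → (1.82225,-3.59575) → ×s → (1.88603,-3.72160) → (1.89,-3.72)
v3: (1,-0.5) → rotate → (1.10863,0.14467) → ×s → (1.14744,0.14974) → (1.15,0.15)

Cross-section at z=9.5: (-6.32,0.11) (1.89,-3.72) (1.15,0.15)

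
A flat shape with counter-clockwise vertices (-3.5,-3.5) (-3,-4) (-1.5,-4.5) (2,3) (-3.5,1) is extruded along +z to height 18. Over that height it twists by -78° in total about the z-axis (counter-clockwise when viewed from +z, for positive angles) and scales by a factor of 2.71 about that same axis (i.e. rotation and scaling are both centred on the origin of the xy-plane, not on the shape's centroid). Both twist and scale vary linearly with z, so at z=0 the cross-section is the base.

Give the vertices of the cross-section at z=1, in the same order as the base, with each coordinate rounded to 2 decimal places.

t = z/height = 1/18 = 0.0555556
s = 1 + (scale-1)·z/height = 1 + (2.71-1)·1/18 = 1.095000
θ = twist·z/height = -78°·1/18 = -4.3333° = -0.075631 rad
cos θ = 0.997141, sin θ = -0.075559 (intermediates below are computed at full precision and shown rounded to 5 d.p.)
v1: (-3.5,-3.5) → rotate → (-3.75445,-3.22554) → ×s → (-4.11112,-3.53196) → (-4.11,-3.53)
v2: (-3,-4) → rotate → (-3.29366,-3.76189) → ×s → (-3.60656,-4.11927) → (-3.61,-4.12)
v3: (-1.5,-4.5) → rotate → (-1.83573,-4.37380) → ×s → (-2.01012,-4.78931) → (-2.01,-4.79)
v4: (2,3) → rotate → (2.22096,2.84031) → ×s → (2.43195,3.11014) → (2.43,3.11)
v5: (-3.5,1) → rotate → (-3.41444,1.26160) → ×s → (-3.73881,1.38145) → (-3.74,1.38)

Cross-section at z=1: (-4.11,-3.53) (-3.61,-4.12) (-2.01,-4.79) (2.43,3.11) (-3.74,1.38)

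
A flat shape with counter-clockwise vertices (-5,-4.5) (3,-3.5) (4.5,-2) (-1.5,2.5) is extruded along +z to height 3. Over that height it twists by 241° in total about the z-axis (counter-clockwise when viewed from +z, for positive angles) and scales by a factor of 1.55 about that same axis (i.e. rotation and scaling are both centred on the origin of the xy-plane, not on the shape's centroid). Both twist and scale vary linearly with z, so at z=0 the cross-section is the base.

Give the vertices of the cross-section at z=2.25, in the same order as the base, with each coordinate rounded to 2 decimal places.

Cross-section at z=2.25: (6.98,6.45) (-4.30,4.89) (-6.39,2.74) (2.16,-3.50)

t = z/height = 2.25/3 = 0.75
s = 1 + (scale-1)·z/height = 1 + (1.55-1)·2.25/3 = 1.412500
θ = twist·z/height = 241°·2.25/3 = 180.7500° = 3.154683 rad
cos θ = -0.999914, sin θ = -0.013090 (intermediates below are computed at full precision and shown rounded to 5 d.p.)
v1: (-5,-4.5) → rotate → (4.94067,4.56506) → ×s → (6.97869,6.44815) → (6.98,6.45)
v2: (3,-3.5) → rotate → (-3.04556,3.46043) → ×s → (-4.30185,4.88786) → (-4.30,4.89)
v3: (4.5,-2) → rotate → (-4.52579,1.94093) → ×s → (-6.39268,2.74156) → (-6.39,2.74)
v4: (-1.5,2.5) → rotate → (1.53260,-2.48015) → ×s → (2.16479,-3.50321) → (2.16,-3.50)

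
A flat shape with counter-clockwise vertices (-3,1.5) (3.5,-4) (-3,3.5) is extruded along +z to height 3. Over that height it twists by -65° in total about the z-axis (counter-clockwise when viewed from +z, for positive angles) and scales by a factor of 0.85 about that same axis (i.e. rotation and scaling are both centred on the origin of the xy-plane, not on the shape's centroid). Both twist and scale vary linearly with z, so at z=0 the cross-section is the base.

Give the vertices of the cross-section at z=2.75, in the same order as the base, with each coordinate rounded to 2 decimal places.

t = z/height = 2.75/3 = 0.916667
s = 1 + (scale-1)·z/height = 1 + (0.85-1)·2.75/3 = 0.862500
θ = twist·z/height = -65°·2.75/3 = -59.5833° = -1.039925 rad
cos θ = 0.506285, sin θ = -0.862366 (intermediates below are computed at full precision and shown rounded to 5 d.p.)
v1: (-3,1.5) → rotate → (-0.22530,3.34653) → ×s → (-0.19432,2.88638) → (-0.19,2.89)
v2: (3.5,-4) → rotate → (-1.67747,-5.04342) → ×s → (-1.44682,-4.34995) → (-1.45,-4.35)
v3: (-3,3.5) → rotate → (1.49943,4.35910) → ×s → (1.29326,3.75972) → (1.29,3.76)

Cross-section at z=2.75: (-0.19,2.89) (-1.45,-4.35) (1.29,3.76)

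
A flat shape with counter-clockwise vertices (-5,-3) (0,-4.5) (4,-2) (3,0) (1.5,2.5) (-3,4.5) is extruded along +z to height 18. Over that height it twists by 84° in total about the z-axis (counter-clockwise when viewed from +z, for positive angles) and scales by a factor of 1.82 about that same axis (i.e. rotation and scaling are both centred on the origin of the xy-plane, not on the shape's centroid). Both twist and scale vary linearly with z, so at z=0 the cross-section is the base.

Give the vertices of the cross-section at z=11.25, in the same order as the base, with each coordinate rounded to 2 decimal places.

Cross-section at z=11.25: (-1.00,-8.76) (5.40,-4.14) (6.08,2.96) (2.76,3.60) (-1.62,4.10) (-8.16,0.54)

t = z/height = 11.25/18 = 0.625
s = 1 + (scale-1)·z/height = 1 + (1.82-1)·11.25/18 = 1.512500
θ = twist·z/height = 84°·11.25/18 = 52.5000° = 0.916298 rad
cos θ = 0.608761, sin θ = 0.793353 (intermediates below are computed at full precision and shown rounded to 5 d.p.)
v1: (-5,-3) → rotate → (-0.66375,-5.79305) → ×s → (-1.00392,-8.76199) → (-1.00,-8.76)
v2: (0,-4.5) → rotate → (3.57009,-2.73943) → ×s → (5.39976,-4.14338) → (5.40,-4.14)
v3: (4,-2) → rotate → (4.02175,1.95589) → ×s → (6.08290,2.95828) → (6.08,2.96)
v4: (3,0) → rotate → (1.82628,2.38006) → ×s → (2.76225,3.59984) → (2.76,3.60)
v5: (1.5,2.5) → rotate → (-1.07024,2.71193) → ×s → (-1.61874,4.10180) → (-1.62,4.10)
v6: (-3,4.5) → rotate → (-5.39637,0.35937) → ×s → (-8.16202,0.54354) → (-8.16,0.54)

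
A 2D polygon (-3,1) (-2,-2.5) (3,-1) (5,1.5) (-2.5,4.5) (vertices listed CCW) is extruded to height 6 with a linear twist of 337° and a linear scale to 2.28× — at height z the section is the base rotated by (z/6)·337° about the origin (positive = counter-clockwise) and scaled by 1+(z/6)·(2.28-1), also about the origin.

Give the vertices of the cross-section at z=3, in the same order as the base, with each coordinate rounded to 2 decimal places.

Cross-section at z=3: (4.49,-2.59) (4.03,3.36) (-4.49,2.59) (-8.53,-0.78) (2.55,-8.05)

t = z/height = 3/6 = 0.5
s = 1 + (scale-1)·z/height = 1 + (2.28-1)·3/6 = 1.640000
θ = twist·z/height = 337°·3/6 = 168.5000° = 2.940880 rad
cos θ = -0.979925, sin θ = 0.199368 (intermediates below are computed at full precision and shown rounded to 5 d.p.)
v1: (-3,1) → rotate → (2.74041,-1.57803) → ×s → (4.49427,-2.58797) → (4.49,-2.59)
v2: (-2,-2.5) → rotate → (2.45827,2.05108) → ×s → (4.03156,3.36376) → (4.03,3.36)
v3: (3,-1) → rotate → (-2.74041,1.57803) → ×s → (-4.49427,2.58797) → (-4.49,2.59)
v4: (5,1.5) → rotate → (-5.19868,-0.47305) → ×s → (-8.52583,-0.77580) → (-8.53,-0.78)
v5: (-2.5,4.5) → rotate → (1.55266,-4.90808) → ×s → (2.54636,-8.04925) → (2.55,-8.05)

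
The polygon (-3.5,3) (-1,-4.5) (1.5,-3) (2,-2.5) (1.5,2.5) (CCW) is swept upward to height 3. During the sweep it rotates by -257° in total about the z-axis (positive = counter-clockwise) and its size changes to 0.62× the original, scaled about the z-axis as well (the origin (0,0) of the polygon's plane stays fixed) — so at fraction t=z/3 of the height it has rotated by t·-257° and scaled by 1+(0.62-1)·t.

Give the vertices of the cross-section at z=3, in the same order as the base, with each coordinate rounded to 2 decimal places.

Cross-section at z=3: (-1.32,-2.53) (2.86,0.02) (1.60,1.32) (1.23,1.56) (-1.72,0.56)

t = z/height = 3/3 = 1
s = 1 + (scale-1)·z/height = 1 + (0.62-1)·3/3 = 0.620000
θ = twist·z/height = -257°·3/3 = -257.0000° = -4.485496 rad
cos θ = -0.224951, sin θ = 0.974370 (intermediates below are computed at full precision and shown rounded to 5 d.p.)
v1: (-3.5,3) → rotate → (-2.13578,-4.08515) → ×s → (-1.32418,-2.53279) → (-1.32,-2.53)
v2: (-1,-4.5) → rotate → (4.60962,0.03791) → ×s → (2.85796,0.02350) → (2.86,0.02)
v3: (1.5,-3) → rotate → (2.58568,2.13641) → ×s → (1.60312,1.32457) → (1.60,1.32)
v4: (2,-2.5) → rotate → (1.98602,2.51112) → ×s → (1.23133,1.55689) → (1.23,1.56)
v5: (1.5,2.5) → rotate → (-2.77335,0.89918) → ×s → (-1.71948,0.55749) → (-1.72,0.56)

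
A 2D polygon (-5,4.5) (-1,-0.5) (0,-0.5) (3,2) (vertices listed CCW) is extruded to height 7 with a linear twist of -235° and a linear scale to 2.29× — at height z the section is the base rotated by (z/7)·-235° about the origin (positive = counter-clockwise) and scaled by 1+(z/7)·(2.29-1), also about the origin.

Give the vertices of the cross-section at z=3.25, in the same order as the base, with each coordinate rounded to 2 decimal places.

Cross-section at z=3.25: (9.42,5.20) (-0.23,1.77) (-0.76,0.26) (1.45,-5.58)

t = z/height = 3.25/7 = 0.464286
s = 1 + (scale-1)·z/height = 1 + (2.29-1)·3.25/7 = 1.598929
θ = twist·z/height = -235°·3.25/7 = -109.1071° = -1.904279 rad
cos θ = -0.327336, sin θ = -0.944908 (intermediates below are computed at full precision and shown rounded to 5 d.p.)
v1: (-5,4.5) → rotate → (5.88877,3.25153) → ×s → (9.41571,5.19896) → (9.42,5.20)
v2: (-1,-0.5) → rotate → (-0.14512,1.10858) → ×s → (-0.23203,1.77253) → (-0.23,1.77)
v3: (0,-0.5) → rotate → (-0.47245,0.16367) → ×s → (-0.75542,0.26169) → (-0.76,0.26)
v4: (3,2) → rotate → (0.90781,-3.48940) → ×s → (1.45152,-5.57929) → (1.45,-5.58)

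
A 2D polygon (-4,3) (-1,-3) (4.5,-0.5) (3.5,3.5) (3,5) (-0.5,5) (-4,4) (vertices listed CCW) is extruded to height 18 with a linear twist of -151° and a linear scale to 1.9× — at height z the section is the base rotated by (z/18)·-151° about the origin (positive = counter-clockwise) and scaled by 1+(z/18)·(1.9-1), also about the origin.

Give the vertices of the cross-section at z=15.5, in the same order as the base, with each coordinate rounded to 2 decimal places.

t = z/height = 15.5/18 = 0.861111
s = 1 + (scale-1)·z/height = 1 + (1.9-1)·15.5/18 = 1.775000
θ = twist·z/height = -151°·15.5/18 = -130.0278° = -2.269413 rad
cos θ = -0.643159, sin θ = -0.765733 (intermediates below are computed at full precision and shown rounded to 5 d.p.)
v1: (-4,3) → rotate → (4.86983,1.13345) → ×s → (8.64396,2.01188) → (8.64,2.01)
v2: (-1,-3) → rotate → (-1.65404,2.69521) → ×s → (-2.93592,4.78400) → (-2.94,4.78)
v3: (4.5,-0.5) → rotate → (-3.27708,-3.12422) → ×s → (-5.81682,-5.54549) → (-5.82,-5.55)
v4: (3.5,3.5) → rotate → (0.42901,-4.93112) → ×s → (0.76149,-8.75274) → (0.76,-8.75)
v5: (3,5) → rotate → (1.89919,-5.51299) → ×s → (3.37106,-9.78556) → (3.37,-9.79)
v6: (-0.5,5) → rotate → (4.15024,-2.83293) → ×s → (7.36668,-5.02845) → (7.37,-5.03)
v7: (-4,4) → rotate → (5.63557,0.49030) → ×s → (10.00313,0.87027) → (10.00,0.87)

Cross-section at z=15.5: (8.64,2.01) (-2.94,4.78) (-5.82,-5.55) (0.76,-8.75) (3.37,-9.79) (7.37,-5.03) (10.00,0.87)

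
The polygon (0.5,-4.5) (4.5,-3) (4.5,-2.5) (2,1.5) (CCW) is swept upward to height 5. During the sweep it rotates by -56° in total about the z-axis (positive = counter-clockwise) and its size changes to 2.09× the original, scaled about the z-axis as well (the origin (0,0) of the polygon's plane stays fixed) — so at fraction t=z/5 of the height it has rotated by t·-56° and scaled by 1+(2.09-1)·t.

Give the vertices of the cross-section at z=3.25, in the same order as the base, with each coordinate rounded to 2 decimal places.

t = z/height = 3.25/5 = 0.65
s = 1 + (scale-1)·z/height = 1 + (2.09-1)·3.25/5 = 1.708500
θ = twist·z/height = -56°·3.25/5 = -36.4000° = -0.635300 rad
cos θ = 0.804894, sin θ = -0.593419 (intermediates below are computed at full precision and shown rounded to 5 d.p.)
v1: (0.5,-4.5) → rotate → (-2.26794,-3.91873) → ×s → (-3.87477,-6.69515) → (-3.87,-6.70)
v2: (4.5,-3) → rotate → (1.84177,-5.08507) → ×s → (3.14666,-8.68784) → (3.15,-8.69)
v3: (4.5,-2.5) → rotate → (2.13847,-4.68262) → ×s → (3.65358,-8.00026) → (3.65,-8.00)
v4: (2,1.5) → rotate → (2.49992,0.02050) → ×s → (4.27111,0.03503) → (4.27,0.04)

Cross-section at z=3.25: (-3.87,-6.70) (3.15,-8.69) (3.65,-8.00) (4.27,0.04)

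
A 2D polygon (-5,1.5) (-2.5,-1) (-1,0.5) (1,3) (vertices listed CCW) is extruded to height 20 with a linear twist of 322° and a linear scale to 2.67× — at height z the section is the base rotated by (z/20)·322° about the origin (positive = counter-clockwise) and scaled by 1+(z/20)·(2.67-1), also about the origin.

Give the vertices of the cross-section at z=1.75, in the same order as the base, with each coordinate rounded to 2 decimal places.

Cross-section at z=1.75: (-5.86,-1.19) (-1.98,-2.36) (-1.28,-0.04) (-0.61,3.57)

t = z/height = 1.75/20 = 0.0875
s = 1 + (scale-1)·z/height = 1 + (2.67-1)·1.75/20 = 1.146125
θ = twist·z/height = 322°·1.75/20 = 28.1750° = 0.491747 rad
cos θ = 0.881510, sin θ = 0.472166 (intermediates below are computed at full precision and shown rounded to 5 d.p.)
v1: (-5,1.5) → rotate → (-5.11580,-1.03857) → ×s → (-5.86334,-1.19033) → (-5.86,-1.19)
v2: (-2.5,-1) → rotate → (-1.73161,-2.06193) → ×s → (-1.98464,-2.36322) → (-1.98,-2.36)
v3: (-1,0.5) → rotate → (-1.11759,-0.03141) → ×s → (-1.28090,-0.03600) → (-1.28,-0.04)
v4: (1,3) → rotate → (-0.53499,3.11669) → ×s → (-0.61316,3.57212) → (-0.61,3.57)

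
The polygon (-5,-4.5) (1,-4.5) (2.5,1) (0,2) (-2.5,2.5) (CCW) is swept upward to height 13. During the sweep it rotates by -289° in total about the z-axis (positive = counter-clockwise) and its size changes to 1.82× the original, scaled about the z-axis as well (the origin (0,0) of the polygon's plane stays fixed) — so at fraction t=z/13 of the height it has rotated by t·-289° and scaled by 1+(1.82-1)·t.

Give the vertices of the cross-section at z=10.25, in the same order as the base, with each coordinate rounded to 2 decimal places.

Cross-section at z=10.25: (11.02,-1.13) (4.39,6.19) (-3.98,1.95) (-2.44,-2.21) (-0.29,-5.81)

t = z/height = 10.25/13 = 0.788462
s = 1 + (scale-1)·z/height = 1 + (1.82-1)·10.25/13 = 1.646538
θ = twist·z/height = -289°·10.25/13 = -227.8654° = -3.977001 rad
cos θ = -0.670875, sin θ = 0.741571 (intermediates below are computed at full precision and shown rounded to 5 d.p.)
v1: (-5,-4.5) → rotate → (6.69144,-0.68892) → ×s → (11.01772,-1.13433) → (11.02,-1.13)
v2: (1,-4.5) → rotate → (2.66619,3.76051) → ×s → (4.38999,6.19182) → (4.39,6.19)
v3: (2.5,1) → rotate → (-2.41876,1.18305) → ×s → (-3.98258,1.94794) → (-3.98,1.95)
v4: (0,2) → rotate → (-1.48314,-1.34175) → ×s → (-2.44205,-2.20924) → (-2.44,-2.21)
v5: (-2.5,2.5) → rotate → (-0.17674,-3.53111) → ×s → (-0.29101,-5.81411) → (-0.29,-5.81)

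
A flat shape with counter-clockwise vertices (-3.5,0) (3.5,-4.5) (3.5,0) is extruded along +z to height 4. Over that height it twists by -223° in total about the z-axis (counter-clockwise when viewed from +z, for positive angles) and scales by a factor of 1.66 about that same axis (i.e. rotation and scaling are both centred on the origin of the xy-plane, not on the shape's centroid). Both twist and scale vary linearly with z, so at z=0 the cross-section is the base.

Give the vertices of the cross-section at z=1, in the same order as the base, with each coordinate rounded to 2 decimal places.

t = z/height = 1/4 = 0.25
s = 1 + (scale-1)·z/height = 1 + (1.66-1)·1/4 = 1.165000
θ = twist·z/height = -223°·1/4 = -55.7500° = -0.973021 rad
cos θ = 0.562805, sin θ = -0.826590 (intermediates below are computed at full precision and shown rounded to 5 d.p.)
v1: (-3.5,0) → rotate → (-1.96982,2.89306) → ×s → (-2.29484,3.37042) → (-2.29,3.37)
v2: (3.5,-4.5) → rotate → (-1.74984,-5.42569) → ×s → (-2.03856,-6.32092) → (-2.04,-6.32)
v3: (3.5,0) → rotate → (1.96982,-2.89306) → ×s → (2.29484,-3.37042) → (2.29,-3.37)

Cross-section at z=1: (-2.29,3.37) (-2.04,-6.32) (2.29,-3.37)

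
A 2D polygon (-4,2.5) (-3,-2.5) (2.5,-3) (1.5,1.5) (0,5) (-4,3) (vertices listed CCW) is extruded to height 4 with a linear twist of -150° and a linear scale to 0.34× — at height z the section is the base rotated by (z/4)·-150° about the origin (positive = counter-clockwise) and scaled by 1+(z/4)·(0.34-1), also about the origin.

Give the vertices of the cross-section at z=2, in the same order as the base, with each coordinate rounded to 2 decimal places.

Cross-section at z=2: (0.92,3.02) (-2.14,1.51) (-1.51,-2.14) (1.23,-0.71) (3.24,0.87) (1.25,3.11)

t = z/height = 2/4 = 0.5
s = 1 + (scale-1)·z/height = 1 + (0.34-1)·2/4 = 0.670000
θ = twist·z/height = -150°·2/4 = -75.0000° = -1.308997 rad
cos θ = 0.258819, sin θ = -0.965926 (intermediates below are computed at full precision and shown rounded to 5 d.p.)
v1: (-4,2.5) → rotate → (1.37954,4.51075) → ×s → (0.92429,3.02220) → (0.92,3.02)
v2: (-3,-2.5) → rotate → (-3.19127,2.25073) → ×s → (-2.13815,1.50799) → (-2.14,1.51)
v3: (2.5,-3) → rotate → (-2.25073,-3.19127) → ×s → (-1.50799,-2.13815) → (-1.51,-2.14)
v4: (1.5,1.5) → rotate → (1.83712,-1.06066) → ×s → (1.23087,-0.71064) → (1.23,-0.71)
v5: (0,5) → rotate → (4.82963,1.29410) → ×s → (3.23585,0.86704) → (3.24,0.87)
v6: (-4,3) → rotate → (1.86250,4.64016) → ×s → (1.24788,3.10891) → (1.25,3.11)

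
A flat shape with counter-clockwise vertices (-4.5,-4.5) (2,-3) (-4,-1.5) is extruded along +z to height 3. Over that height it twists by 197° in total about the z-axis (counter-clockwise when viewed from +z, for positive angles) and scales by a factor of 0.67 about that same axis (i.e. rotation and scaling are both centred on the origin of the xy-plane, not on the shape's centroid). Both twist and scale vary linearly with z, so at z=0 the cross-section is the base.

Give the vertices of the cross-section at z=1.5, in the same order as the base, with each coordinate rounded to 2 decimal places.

t = z/height = 1.5/3 = 0.5
s = 1 + (scale-1)·z/height = 1 + (0.67-1)·1.5/3 = 0.835000
θ = twist·z/height = 197°·1.5/3 = 98.5000° = 1.719149 rad
cos θ = -0.147809, sin θ = 0.989016 (intermediates below are computed at full precision and shown rounded to 5 d.p.)
v1: (-4.5,-4.5) → rotate → (5.11571,-3.78543) → ×s → (4.27162,-3.16083) → (4.27,-3.16)
v2: (2,-3) → rotate → (2.67143,2.42146) → ×s → (2.23064,2.02192) → (2.23,2.02)
v3: (-4,-1.5) → rotate → (2.07476,-3.73435) → ×s → (1.73243,-3.11818) → (1.73,-3.12)

Cross-section at z=1.5: (4.27,-3.16) (2.23,2.02) (1.73,-3.12)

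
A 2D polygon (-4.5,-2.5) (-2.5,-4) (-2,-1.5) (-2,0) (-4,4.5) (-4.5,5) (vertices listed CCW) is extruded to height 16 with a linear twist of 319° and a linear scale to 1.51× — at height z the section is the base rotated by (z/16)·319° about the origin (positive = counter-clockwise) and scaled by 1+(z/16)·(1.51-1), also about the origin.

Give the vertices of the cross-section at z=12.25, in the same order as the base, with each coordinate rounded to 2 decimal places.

Cross-section at z=12.25: (-0.41,7.15) (-3.50,5.55) (-0.67,3.41) (1.21,2.50) (8.05,2.29) (8.98,2.61)

t = z/height = 12.25/16 = 0.765625
s = 1 + (scale-1)·z/height = 1 + (1.51-1)·12.25/16 = 1.390469
θ = twist·z/height = 319°·12.25/16 = 244.2344° = 4.262694 rad
cos θ = -0.434691, sin θ = -0.900580 (intermediates below are computed at full precision and shown rounded to 5 d.p.)
v1: (-4.5,-2.5) → rotate → (-0.29534,5.13934) → ×s → (-0.41066,7.14609) → (-0.41,7.15)
v2: (-2.5,-4) → rotate → (-2.51559,3.99021) → ×s → (-3.49785,5.54827) → (-3.50,5.55)
v3: (-2,-1.5) → rotate → (-0.48149,2.45320) → ×s → (-0.66949,3.41109) → (-0.67,3.41)
v4: (-2,0) → rotate → (0.86938,1.80116) → ×s → (1.20885,2.50446) → (1.21,2.50)
v5: (-4,4.5) → rotate → (5.79137,1.64621) → ×s → (8.05272,2.28900) → (8.05,2.29)
v6: (-4.5,5) → rotate → (6.45901,1.87915) → ×s → (8.98105,2.61291) → (8.98,2.61)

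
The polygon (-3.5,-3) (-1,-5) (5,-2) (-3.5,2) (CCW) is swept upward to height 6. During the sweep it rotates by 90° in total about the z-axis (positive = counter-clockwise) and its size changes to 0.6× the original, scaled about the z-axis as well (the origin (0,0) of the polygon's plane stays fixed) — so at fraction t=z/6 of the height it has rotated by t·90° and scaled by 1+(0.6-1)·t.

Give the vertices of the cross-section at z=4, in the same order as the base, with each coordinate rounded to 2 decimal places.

t = z/height = 4/6 = 0.666667
s = 1 + (scale-1)·z/height = 1 + (0.6-1)·4/6 = 0.733333
θ = twist·z/height = 90°·4/6 = 60.0000° = 1.047198 rad
cos θ = 0.500000, sin θ = 0.866025 (intermediates below are computed at full precision and shown rounded to 5 d.p.)
v1: (-3.5,-3) → rotate → (0.84808,-4.53109) → ×s → (0.62192,-3.32280) → (0.62,-3.32)
v2: (-1,-5) → rotate → (3.83013,-3.36603) → ×s → (2.80876,-2.46842) → (2.81,-2.47)
v3: (5,-2) → rotate → (4.23205,3.33013) → ×s → (3.10350,2.44209) → (3.10,2.44)
v4: (-3.5,2) → rotate → (-3.48205,-2.03109) → ×s → (-2.55350,-1.48947) → (-2.55,-1.49)

Cross-section at z=4: (0.62,-3.32) (2.81,-2.47) (3.10,2.44) (-2.55,-1.49)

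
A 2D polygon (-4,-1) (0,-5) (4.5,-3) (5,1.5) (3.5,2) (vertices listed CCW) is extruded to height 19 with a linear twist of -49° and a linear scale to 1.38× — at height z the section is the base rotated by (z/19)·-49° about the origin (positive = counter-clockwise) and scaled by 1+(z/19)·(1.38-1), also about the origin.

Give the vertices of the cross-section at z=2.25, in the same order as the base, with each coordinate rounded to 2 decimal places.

Cross-section at z=2.25: (-4.26,-0.62) (-0.53,-5.20) (4.36,-3.59) (5.36,1.03) (3.85,1.71)

t = z/height = 2.25/19 = 0.118421
s = 1 + (scale-1)·z/height = 1 + (1.38-1)·2.25/19 = 1.045000
θ = twist·z/height = -49°·2.25/19 = -5.8026° = -0.101275 rad
cos θ = 0.994876, sin θ = -0.101102 (intermediates below are computed at full precision and shown rounded to 5 d.p.)
v1: (-4,-1) → rotate → (-4.08061,-0.59047) → ×s → (-4.26423,-0.61704) → (-4.26,-0.62)
v2: (0,-5) → rotate → (-0.50551,-4.97438) → ×s → (-0.52826,-5.19823) → (-0.53,-5.20)
v3: (4.5,-3) → rotate → (4.17364,-3.43959) → ×s → (4.36145,-3.59437) → (4.36,-3.59)
v4: (5,1.5) → rotate → (5.12603,0.98680) → ×s → (5.35670,1.03121) → (5.36,1.03)
v5: (3.5,2) → rotate → (3.68427,1.63590) → ×s → (3.85006,1.70951) → (3.85,1.71)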